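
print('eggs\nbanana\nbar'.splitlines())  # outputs ['eggs', 'banana', 'bar']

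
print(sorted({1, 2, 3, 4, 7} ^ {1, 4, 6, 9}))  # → [2, 3, 6, 7, 9]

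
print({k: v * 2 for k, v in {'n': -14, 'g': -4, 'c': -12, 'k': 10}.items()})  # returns {'n': -28, 'g': -8, 'c': -24, 'k': 20}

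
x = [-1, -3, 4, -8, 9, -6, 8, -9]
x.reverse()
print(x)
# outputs [-9, 8, -6, 9, -8, 4, -3, -1]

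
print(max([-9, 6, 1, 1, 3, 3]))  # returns 6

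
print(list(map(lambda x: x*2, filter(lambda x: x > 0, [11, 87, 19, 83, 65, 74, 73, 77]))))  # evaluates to [22, 174, 38, 166, 130, 148, 146, 154]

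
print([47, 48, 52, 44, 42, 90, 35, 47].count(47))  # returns 2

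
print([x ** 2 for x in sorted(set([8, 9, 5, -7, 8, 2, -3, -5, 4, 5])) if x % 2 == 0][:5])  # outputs [4, 16, 64]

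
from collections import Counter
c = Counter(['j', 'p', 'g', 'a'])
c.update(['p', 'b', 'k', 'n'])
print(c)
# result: Counter({'p': 2, 'j': 1, 'g': 1, 'a': 1, 'b': 1, 'k': 1, 'n': 1})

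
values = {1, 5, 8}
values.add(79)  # {1, 5, 8, 79}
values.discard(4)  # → {1, 5, 8, 79}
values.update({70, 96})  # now {1, 5, 8, 70, 79, 96}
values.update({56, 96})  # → {1, 5, 8, 56, 70, 79, 96}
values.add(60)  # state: {1, 5, 8, 56, 60, 70, 79, 96}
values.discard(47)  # {1, 5, 8, 56, 60, 70, 79, 96}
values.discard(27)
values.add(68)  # {1, 5, 8, 56, 60, 68, 70, 79, 96}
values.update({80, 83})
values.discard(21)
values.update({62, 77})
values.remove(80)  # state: {1, 5, 8, 56, 60, 62, 68, 70, 77, 79, 83, 96}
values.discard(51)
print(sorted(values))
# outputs [1, 5, 8, 56, 60, 62, 68, 70, 77, 79, 83, 96]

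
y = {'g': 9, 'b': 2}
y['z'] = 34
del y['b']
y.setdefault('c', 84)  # 84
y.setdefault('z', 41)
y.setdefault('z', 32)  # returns 34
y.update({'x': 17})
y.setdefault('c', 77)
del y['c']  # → {'g': 9, 'z': 34, 'x': 17}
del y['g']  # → {'z': 34, 'x': 17}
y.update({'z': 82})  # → {'z': 82, 'x': 17}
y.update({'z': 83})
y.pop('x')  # 17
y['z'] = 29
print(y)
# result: {'z': 29}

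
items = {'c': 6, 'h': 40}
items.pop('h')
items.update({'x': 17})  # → {'c': 6, 'x': 17}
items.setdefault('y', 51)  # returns 51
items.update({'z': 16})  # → {'c': 6, 'x': 17, 'y': 51, 'z': 16}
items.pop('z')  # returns 16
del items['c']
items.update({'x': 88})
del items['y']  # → {'x': 88}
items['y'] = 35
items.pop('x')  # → 88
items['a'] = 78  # {'y': 35, 'a': 78}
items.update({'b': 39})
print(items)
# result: {'y': 35, 'a': 78, 'b': 39}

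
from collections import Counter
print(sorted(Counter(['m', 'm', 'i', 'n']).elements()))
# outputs ['i', 'm', 'm', 'n']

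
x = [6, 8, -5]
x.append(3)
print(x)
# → [6, 8, -5, 3]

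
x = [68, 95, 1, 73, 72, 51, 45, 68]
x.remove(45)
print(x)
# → [68, 95, 1, 73, 72, 51, 68]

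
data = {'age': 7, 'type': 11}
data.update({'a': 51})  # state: {'age': 7, 'type': 11, 'a': 51}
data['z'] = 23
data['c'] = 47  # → {'age': 7, 'type': 11, 'a': 51, 'z': 23, 'c': 47}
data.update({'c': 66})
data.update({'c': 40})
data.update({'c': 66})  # {'age': 7, 'type': 11, 'a': 51, 'z': 23, 'c': 66}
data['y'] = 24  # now {'age': 7, 'type': 11, 'a': 51, 'z': 23, 'c': 66, 'y': 24}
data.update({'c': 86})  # {'age': 7, 'type': 11, 'a': 51, 'z': 23, 'c': 86, 'y': 24}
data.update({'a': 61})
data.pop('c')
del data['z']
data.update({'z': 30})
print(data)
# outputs {'age': 7, 'type': 11, 'a': 61, 'y': 24, 'z': 30}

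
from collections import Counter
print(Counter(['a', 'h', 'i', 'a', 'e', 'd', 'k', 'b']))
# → Counter({'a': 2, 'h': 1, 'i': 1, 'e': 1, 'd': 1, 'k': 1, 'b': 1})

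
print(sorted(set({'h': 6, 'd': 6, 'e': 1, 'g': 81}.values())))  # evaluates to [1, 6, 81]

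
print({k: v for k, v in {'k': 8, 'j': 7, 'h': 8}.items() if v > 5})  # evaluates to {'k': 8, 'j': 7, 'h': 8}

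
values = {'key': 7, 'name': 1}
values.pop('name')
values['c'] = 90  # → {'key': 7, 'c': 90}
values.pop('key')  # 7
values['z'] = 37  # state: {'c': 90, 'z': 37}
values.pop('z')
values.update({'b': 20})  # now {'c': 90, 'b': 20}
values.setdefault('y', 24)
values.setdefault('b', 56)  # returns 20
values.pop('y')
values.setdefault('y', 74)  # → 74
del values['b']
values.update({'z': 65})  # {'c': 90, 'y': 74, 'z': 65}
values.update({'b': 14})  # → {'c': 90, 'y': 74, 'z': 65, 'b': 14}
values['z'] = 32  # {'c': 90, 'y': 74, 'z': 32, 'b': 14}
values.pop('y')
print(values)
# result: {'c': 90, 'z': 32, 'b': 14}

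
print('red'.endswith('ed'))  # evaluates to True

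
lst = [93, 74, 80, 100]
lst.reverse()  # [100, 80, 74, 93]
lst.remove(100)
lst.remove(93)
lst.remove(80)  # [74]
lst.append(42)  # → [74, 42]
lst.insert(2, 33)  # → [74, 42, 33]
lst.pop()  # 33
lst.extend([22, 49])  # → [74, 42, 22, 49]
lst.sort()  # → [22, 42, 49, 74]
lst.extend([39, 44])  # [22, 42, 49, 74, 39, 44]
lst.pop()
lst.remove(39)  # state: [22, 42, 49, 74]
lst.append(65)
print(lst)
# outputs [22, 42, 49, 74, 65]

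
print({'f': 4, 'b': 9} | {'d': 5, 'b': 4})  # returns {'f': 4, 'b': 4, 'd': 5}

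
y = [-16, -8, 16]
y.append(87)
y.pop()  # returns 87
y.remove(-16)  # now [-8, 16]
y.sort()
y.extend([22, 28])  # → [-8, 16, 22, 28]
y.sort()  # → [-8, 16, 22, 28]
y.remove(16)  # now [-8, 22, 28]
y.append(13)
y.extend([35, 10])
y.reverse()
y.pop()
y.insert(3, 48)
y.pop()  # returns 22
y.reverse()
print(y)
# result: [28, 48, 13, 35, 10]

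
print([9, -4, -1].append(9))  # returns None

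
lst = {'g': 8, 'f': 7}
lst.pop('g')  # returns 8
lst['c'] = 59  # {'f': 7, 'c': 59}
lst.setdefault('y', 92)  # 92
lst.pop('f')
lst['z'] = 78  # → {'c': 59, 'y': 92, 'z': 78}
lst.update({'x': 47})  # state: {'c': 59, 'y': 92, 'z': 78, 'x': 47}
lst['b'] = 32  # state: {'c': 59, 'y': 92, 'z': 78, 'x': 47, 'b': 32}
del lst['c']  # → {'y': 92, 'z': 78, 'x': 47, 'b': 32}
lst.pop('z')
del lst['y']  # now {'x': 47, 'b': 32}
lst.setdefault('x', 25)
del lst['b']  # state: {'x': 47}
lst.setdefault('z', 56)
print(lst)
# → {'x': 47, 'z': 56}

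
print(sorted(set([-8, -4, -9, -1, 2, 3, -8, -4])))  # [-9, -8, -4, -1, 2, 3]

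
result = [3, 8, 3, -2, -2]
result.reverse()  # [-2, -2, 3, 8, 3]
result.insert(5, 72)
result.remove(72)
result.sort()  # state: [-2, -2, 3, 3, 8]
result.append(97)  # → [-2, -2, 3, 3, 8, 97]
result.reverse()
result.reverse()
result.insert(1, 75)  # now [-2, 75, -2, 3, 3, 8, 97]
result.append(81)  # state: [-2, 75, -2, 3, 3, 8, 97, 81]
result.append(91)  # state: [-2, 75, -2, 3, 3, 8, 97, 81, 91]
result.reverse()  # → [91, 81, 97, 8, 3, 3, -2, 75, -2]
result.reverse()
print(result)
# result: [-2, 75, -2, 3, 3, 8, 97, 81, 91]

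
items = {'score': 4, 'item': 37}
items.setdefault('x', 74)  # 74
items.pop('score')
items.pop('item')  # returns 37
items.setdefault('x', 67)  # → 74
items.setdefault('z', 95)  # 95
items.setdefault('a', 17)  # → 17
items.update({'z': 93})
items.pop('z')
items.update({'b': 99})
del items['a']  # {'x': 74, 'b': 99}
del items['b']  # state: {'x': 74}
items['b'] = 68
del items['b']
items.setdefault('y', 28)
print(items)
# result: {'x': 74, 'y': 28}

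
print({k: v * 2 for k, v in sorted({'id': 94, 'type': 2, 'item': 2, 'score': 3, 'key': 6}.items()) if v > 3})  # {'id': 188, 'key': 12}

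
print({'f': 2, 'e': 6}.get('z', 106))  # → 106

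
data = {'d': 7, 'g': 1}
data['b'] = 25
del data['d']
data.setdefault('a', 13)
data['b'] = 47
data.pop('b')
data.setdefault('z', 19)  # 19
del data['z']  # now {'g': 1, 'a': 13}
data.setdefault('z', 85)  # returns 85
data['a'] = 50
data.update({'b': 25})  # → {'g': 1, 'a': 50, 'z': 85, 'b': 25}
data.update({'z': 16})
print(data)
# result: {'g': 1, 'a': 50, 'z': 16, 'b': 25}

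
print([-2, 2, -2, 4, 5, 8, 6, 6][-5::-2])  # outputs [4, 2]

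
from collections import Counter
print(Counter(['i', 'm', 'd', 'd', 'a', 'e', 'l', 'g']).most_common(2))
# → [('d', 2), ('i', 1)]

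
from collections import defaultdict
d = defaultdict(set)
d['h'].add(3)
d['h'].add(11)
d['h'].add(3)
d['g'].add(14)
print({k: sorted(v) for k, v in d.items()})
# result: {'h': [3, 11], 'g': [14]}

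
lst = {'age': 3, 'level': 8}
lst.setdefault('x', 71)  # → 71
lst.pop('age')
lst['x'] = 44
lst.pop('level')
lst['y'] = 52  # {'x': 44, 'y': 52}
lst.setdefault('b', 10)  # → 10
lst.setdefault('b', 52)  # 10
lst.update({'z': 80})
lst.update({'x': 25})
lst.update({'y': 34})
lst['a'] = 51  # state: {'x': 25, 'y': 34, 'b': 10, 'z': 80, 'a': 51}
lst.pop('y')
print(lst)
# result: {'x': 25, 'b': 10, 'z': 80, 'a': 51}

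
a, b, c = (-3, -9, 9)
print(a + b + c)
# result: -3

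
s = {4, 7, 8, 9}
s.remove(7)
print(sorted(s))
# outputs [4, 8, 9]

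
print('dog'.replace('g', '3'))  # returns do3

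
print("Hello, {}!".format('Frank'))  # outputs Hello, Frank!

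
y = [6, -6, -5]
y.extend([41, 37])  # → [6, -6, -5, 41, 37]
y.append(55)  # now [6, -6, -5, 41, 37, 55]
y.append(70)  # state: [6, -6, -5, 41, 37, 55, 70]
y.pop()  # 70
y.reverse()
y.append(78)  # [55, 37, 41, -5, -6, 6, 78]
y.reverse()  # [78, 6, -6, -5, 41, 37, 55]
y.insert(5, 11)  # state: [78, 6, -6, -5, 41, 11, 37, 55]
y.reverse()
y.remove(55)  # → [37, 11, 41, -5, -6, 6, 78]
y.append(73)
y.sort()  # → [-6, -5, 6, 11, 37, 41, 73, 78]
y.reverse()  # [78, 73, 41, 37, 11, 6, -5, -6]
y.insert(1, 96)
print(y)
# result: [78, 96, 73, 41, 37, 11, 6, -5, -6]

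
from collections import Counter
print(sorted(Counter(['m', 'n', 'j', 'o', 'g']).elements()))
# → ['g', 'j', 'm', 'n', 'o']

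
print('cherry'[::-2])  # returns yrh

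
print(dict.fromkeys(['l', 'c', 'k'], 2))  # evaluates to {'l': 2, 'c': 2, 'k': 2}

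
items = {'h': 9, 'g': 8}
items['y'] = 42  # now {'h': 9, 'g': 8, 'y': 42}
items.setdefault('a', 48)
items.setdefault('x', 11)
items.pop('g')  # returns 8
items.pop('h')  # 9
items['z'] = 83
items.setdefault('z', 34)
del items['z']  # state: {'y': 42, 'a': 48, 'x': 11}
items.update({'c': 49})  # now {'y': 42, 'a': 48, 'x': 11, 'c': 49}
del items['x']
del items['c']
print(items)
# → {'y': 42, 'a': 48}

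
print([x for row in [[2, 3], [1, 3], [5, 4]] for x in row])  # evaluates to [2, 3, 1, 3, 5, 4]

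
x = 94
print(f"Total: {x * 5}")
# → Total: 470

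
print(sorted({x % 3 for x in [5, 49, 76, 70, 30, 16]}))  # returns [0, 1, 2]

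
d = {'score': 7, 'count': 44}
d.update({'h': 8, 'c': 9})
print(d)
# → {'score': 7, 'count': 44, 'h': 8, 'c': 9}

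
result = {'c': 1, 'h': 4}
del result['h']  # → {'c': 1}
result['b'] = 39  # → {'c': 1, 'b': 39}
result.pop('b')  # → 39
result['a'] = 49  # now {'c': 1, 'a': 49}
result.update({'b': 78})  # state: {'c': 1, 'a': 49, 'b': 78}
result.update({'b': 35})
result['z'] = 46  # {'c': 1, 'a': 49, 'b': 35, 'z': 46}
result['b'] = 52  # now {'c': 1, 'a': 49, 'b': 52, 'z': 46}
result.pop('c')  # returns 1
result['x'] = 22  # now {'a': 49, 'b': 52, 'z': 46, 'x': 22}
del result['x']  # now {'a': 49, 'b': 52, 'z': 46}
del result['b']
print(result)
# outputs {'a': 49, 'z': 46}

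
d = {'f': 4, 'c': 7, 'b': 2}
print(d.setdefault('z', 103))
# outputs 103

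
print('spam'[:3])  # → spa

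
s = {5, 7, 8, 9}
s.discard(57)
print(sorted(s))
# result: [5, 7, 8, 9]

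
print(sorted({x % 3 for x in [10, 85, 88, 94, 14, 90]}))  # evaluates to [0, 1, 2]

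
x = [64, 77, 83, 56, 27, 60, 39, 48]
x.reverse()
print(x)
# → [48, 39, 60, 27, 56, 83, 77, 64]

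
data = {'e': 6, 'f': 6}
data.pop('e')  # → 6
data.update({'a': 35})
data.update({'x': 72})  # {'f': 6, 'a': 35, 'x': 72}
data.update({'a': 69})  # {'f': 6, 'a': 69, 'x': 72}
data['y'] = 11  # {'f': 6, 'a': 69, 'x': 72, 'y': 11}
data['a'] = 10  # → {'f': 6, 'a': 10, 'x': 72, 'y': 11}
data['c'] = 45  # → {'f': 6, 'a': 10, 'x': 72, 'y': 11, 'c': 45}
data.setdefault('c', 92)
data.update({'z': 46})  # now {'f': 6, 'a': 10, 'x': 72, 'y': 11, 'c': 45, 'z': 46}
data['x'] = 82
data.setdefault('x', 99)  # 82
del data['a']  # {'f': 6, 'x': 82, 'y': 11, 'c': 45, 'z': 46}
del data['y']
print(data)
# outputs {'f': 6, 'x': 82, 'c': 45, 'z': 46}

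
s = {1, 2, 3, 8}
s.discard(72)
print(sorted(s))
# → [1, 2, 3, 8]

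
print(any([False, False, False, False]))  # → False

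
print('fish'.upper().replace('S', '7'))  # FI7H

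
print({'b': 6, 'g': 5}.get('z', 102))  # 102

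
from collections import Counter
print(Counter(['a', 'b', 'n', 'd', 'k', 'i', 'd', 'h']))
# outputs Counter({'d': 2, 'a': 1, 'b': 1, 'n': 1, 'k': 1, 'i': 1, 'h': 1})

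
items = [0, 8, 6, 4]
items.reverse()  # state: [4, 6, 8, 0]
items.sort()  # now [0, 4, 6, 8]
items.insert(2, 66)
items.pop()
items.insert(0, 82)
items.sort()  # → [0, 4, 6, 66, 82]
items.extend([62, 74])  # [0, 4, 6, 66, 82, 62, 74]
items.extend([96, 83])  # [0, 4, 6, 66, 82, 62, 74, 96, 83]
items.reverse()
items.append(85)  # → [83, 96, 74, 62, 82, 66, 6, 4, 0, 85]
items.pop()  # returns 85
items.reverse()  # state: [0, 4, 6, 66, 82, 62, 74, 96, 83]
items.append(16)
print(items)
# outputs [0, 4, 6, 66, 82, 62, 74, 96, 83, 16]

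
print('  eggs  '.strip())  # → eggs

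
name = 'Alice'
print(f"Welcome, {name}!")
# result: Welcome, Alice!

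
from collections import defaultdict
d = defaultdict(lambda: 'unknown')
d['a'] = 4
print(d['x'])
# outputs unknown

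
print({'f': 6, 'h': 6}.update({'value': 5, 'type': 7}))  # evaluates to None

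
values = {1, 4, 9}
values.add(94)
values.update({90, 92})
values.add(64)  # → {1, 4, 9, 64, 90, 92, 94}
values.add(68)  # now {1, 4, 9, 64, 68, 90, 92, 94}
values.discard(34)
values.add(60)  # {1, 4, 9, 60, 64, 68, 90, 92, 94}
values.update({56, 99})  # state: {1, 4, 9, 56, 60, 64, 68, 90, 92, 94, 99}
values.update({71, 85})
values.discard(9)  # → {1, 4, 56, 60, 64, 68, 71, 85, 90, 92, 94, 99}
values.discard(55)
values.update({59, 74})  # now {1, 4, 56, 59, 60, 64, 68, 71, 74, 85, 90, 92, 94, 99}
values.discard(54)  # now {1, 4, 56, 59, 60, 64, 68, 71, 74, 85, 90, 92, 94, 99}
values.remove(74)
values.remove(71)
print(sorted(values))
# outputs [1, 4, 56, 59, 60, 64, 68, 85, 90, 92, 94, 99]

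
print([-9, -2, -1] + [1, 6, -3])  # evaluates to [-9, -2, -1, 1, 6, -3]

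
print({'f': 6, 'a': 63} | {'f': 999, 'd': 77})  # {'f': 999, 'a': 63, 'd': 77}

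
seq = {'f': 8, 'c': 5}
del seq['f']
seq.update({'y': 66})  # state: {'c': 5, 'y': 66}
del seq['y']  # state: {'c': 5}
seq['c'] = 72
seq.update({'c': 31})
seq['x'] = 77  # {'c': 31, 'x': 77}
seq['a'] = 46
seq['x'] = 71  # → {'c': 31, 'x': 71, 'a': 46}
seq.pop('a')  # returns 46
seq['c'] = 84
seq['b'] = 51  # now {'c': 84, 'x': 71, 'b': 51}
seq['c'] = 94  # {'c': 94, 'x': 71, 'b': 51}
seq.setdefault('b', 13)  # 51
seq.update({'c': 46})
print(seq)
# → {'c': 46, 'x': 71, 'b': 51}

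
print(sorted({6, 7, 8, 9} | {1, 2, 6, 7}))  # [1, 2, 6, 7, 8, 9]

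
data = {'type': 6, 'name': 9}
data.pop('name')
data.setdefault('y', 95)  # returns 95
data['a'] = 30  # {'type': 6, 'y': 95, 'a': 30}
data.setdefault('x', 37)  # 37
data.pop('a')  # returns 30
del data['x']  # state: {'type': 6, 'y': 95}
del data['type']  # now {'y': 95}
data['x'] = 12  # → {'y': 95, 'x': 12}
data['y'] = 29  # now {'y': 29, 'x': 12}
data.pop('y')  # 29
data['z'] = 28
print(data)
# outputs {'x': 12, 'z': 28}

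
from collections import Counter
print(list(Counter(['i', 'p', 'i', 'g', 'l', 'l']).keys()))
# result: ['i', 'p', 'g', 'l']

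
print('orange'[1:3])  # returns ra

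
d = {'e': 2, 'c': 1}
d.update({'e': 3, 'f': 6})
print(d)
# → {'e': 3, 'c': 1, 'f': 6}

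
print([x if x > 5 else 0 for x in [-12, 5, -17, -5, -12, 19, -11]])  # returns [0, 0, 0, 0, 0, 19, 0]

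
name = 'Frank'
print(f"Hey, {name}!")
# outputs Hey, Frank!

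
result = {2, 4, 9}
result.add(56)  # {2, 4, 9, 56}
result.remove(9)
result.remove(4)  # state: {2, 56}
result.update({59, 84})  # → {2, 56, 59, 84}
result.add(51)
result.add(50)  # {2, 50, 51, 56, 59, 84}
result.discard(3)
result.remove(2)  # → {50, 51, 56, 59, 84}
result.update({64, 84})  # {50, 51, 56, 59, 64, 84}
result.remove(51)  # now {50, 56, 59, 64, 84}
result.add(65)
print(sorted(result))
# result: [50, 56, 59, 64, 65, 84]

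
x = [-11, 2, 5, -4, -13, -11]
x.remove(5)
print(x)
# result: [-11, 2, -4, -13, -11]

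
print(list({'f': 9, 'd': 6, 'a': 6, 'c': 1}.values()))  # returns [9, 6, 6, 1]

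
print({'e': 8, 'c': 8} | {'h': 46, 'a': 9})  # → {'e': 8, 'c': 8, 'h': 46, 'a': 9}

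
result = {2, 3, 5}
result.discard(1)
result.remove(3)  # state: {2, 5}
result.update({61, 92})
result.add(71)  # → {2, 5, 61, 71, 92}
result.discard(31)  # {2, 5, 61, 71, 92}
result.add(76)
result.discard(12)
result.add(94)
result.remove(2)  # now {5, 61, 71, 76, 92, 94}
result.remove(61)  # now {5, 71, 76, 92, 94}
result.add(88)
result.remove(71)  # {5, 76, 88, 92, 94}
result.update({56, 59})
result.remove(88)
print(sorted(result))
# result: [5, 56, 59, 76, 92, 94]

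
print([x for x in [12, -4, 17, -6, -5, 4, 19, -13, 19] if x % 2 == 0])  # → [12, -4, -6, 4]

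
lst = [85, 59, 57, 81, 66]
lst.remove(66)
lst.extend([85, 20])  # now [85, 59, 57, 81, 85, 20]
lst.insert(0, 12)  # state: [12, 85, 59, 57, 81, 85, 20]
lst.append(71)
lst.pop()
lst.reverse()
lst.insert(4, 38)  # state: [20, 85, 81, 57, 38, 59, 85, 12]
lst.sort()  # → [12, 20, 38, 57, 59, 81, 85, 85]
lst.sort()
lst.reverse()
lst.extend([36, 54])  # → [85, 85, 81, 59, 57, 38, 20, 12, 36, 54]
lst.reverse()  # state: [54, 36, 12, 20, 38, 57, 59, 81, 85, 85]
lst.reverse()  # [85, 85, 81, 59, 57, 38, 20, 12, 36, 54]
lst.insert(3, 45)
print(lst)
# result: [85, 85, 81, 45, 59, 57, 38, 20, 12, 36, 54]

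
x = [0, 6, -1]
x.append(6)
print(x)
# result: [0, 6, -1, 6]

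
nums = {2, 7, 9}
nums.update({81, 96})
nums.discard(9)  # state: {2, 7, 81, 96}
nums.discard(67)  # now {2, 7, 81, 96}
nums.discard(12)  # {2, 7, 81, 96}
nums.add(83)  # {2, 7, 81, 83, 96}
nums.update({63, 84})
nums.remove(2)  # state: {7, 63, 81, 83, 84, 96}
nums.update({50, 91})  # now {7, 50, 63, 81, 83, 84, 91, 96}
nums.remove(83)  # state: {7, 50, 63, 81, 84, 91, 96}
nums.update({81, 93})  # {7, 50, 63, 81, 84, 91, 93, 96}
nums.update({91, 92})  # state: {7, 50, 63, 81, 84, 91, 92, 93, 96}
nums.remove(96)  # {7, 50, 63, 81, 84, 91, 92, 93}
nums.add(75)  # {7, 50, 63, 75, 81, 84, 91, 92, 93}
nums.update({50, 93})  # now {7, 50, 63, 75, 81, 84, 91, 92, 93}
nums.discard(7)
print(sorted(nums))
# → [50, 63, 75, 81, 84, 91, 92, 93]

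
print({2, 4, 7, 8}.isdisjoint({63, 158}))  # True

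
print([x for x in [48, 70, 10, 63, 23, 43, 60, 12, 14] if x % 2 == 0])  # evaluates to [48, 70, 10, 60, 12, 14]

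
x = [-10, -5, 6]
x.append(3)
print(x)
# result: [-10, -5, 6, 3]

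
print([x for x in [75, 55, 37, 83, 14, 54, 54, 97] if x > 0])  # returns [75, 55, 37, 83, 14, 54, 54, 97]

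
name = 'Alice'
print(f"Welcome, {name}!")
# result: Welcome, Alice!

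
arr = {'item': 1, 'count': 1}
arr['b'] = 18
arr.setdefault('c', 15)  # 15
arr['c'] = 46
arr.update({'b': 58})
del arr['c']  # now {'item': 1, 'count': 1, 'b': 58}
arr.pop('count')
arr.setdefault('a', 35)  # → 35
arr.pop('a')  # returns 35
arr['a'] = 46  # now {'item': 1, 'b': 58, 'a': 46}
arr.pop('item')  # 1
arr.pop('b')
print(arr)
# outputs {'a': 46}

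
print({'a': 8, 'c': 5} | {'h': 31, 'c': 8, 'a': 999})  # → {'a': 999, 'c': 8, 'h': 31}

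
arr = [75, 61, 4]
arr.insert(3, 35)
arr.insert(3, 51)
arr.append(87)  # [75, 61, 4, 51, 35, 87]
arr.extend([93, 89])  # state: [75, 61, 4, 51, 35, 87, 93, 89]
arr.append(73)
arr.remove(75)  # [61, 4, 51, 35, 87, 93, 89, 73]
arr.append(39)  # [61, 4, 51, 35, 87, 93, 89, 73, 39]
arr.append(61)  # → [61, 4, 51, 35, 87, 93, 89, 73, 39, 61]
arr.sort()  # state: [4, 35, 39, 51, 61, 61, 73, 87, 89, 93]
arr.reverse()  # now [93, 89, 87, 73, 61, 61, 51, 39, 35, 4]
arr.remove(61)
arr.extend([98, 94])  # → [93, 89, 87, 73, 61, 51, 39, 35, 4, 98, 94]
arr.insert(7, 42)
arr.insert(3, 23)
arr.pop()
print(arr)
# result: [93, 89, 87, 23, 73, 61, 51, 39, 42, 35, 4, 98]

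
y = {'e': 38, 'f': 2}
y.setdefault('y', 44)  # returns 44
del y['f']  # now {'e': 38, 'y': 44}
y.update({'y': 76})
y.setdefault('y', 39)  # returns 76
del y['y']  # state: {'e': 38}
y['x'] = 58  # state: {'e': 38, 'x': 58}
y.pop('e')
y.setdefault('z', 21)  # 21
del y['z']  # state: {'x': 58}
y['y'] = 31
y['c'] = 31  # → {'x': 58, 'y': 31, 'c': 31}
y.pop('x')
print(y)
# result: {'y': 31, 'c': 31}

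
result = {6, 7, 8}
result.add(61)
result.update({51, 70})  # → {6, 7, 8, 51, 61, 70}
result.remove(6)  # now {7, 8, 51, 61, 70}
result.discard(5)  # {7, 8, 51, 61, 70}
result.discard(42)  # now {7, 8, 51, 61, 70}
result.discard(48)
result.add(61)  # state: {7, 8, 51, 61, 70}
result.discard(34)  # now {7, 8, 51, 61, 70}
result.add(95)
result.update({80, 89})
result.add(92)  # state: {7, 8, 51, 61, 70, 80, 89, 92, 95}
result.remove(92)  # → {7, 8, 51, 61, 70, 80, 89, 95}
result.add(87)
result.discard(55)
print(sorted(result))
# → [7, 8, 51, 61, 70, 80, 87, 89, 95]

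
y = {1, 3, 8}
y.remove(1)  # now {3, 8}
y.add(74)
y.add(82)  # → {3, 8, 74, 82}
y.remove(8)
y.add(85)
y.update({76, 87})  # {3, 74, 76, 82, 85, 87}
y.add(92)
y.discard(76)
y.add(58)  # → {3, 58, 74, 82, 85, 87, 92}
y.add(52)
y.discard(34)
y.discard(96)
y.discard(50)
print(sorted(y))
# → [3, 52, 58, 74, 82, 85, 87, 92]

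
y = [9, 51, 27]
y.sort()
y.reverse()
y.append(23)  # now [51, 27, 9, 23]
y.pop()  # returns 23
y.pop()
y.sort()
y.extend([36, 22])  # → [27, 51, 36, 22]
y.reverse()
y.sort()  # [22, 27, 36, 51]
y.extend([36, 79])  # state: [22, 27, 36, 51, 36, 79]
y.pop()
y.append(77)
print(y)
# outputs [22, 27, 36, 51, 36, 77]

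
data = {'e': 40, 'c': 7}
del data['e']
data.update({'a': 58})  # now {'c': 7, 'a': 58}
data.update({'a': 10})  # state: {'c': 7, 'a': 10}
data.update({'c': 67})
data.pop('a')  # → 10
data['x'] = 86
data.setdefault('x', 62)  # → 86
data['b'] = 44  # {'c': 67, 'x': 86, 'b': 44}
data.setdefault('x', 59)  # 86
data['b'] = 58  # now {'c': 67, 'x': 86, 'b': 58}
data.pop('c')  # 67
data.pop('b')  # 58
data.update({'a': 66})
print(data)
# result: {'x': 86, 'a': 66}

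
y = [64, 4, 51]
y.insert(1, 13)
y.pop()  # 51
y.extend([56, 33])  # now [64, 13, 4, 56, 33]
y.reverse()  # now [33, 56, 4, 13, 64]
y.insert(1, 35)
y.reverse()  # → [64, 13, 4, 56, 35, 33]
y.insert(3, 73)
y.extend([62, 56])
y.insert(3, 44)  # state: [64, 13, 4, 44, 73, 56, 35, 33, 62, 56]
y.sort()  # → [4, 13, 33, 35, 44, 56, 56, 62, 64, 73]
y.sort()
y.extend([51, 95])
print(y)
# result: [4, 13, 33, 35, 44, 56, 56, 62, 64, 73, 51, 95]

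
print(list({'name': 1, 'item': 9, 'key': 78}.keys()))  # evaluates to ['name', 'item', 'key']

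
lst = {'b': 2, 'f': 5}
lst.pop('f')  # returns 5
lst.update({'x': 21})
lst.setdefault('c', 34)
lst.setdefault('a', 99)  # 99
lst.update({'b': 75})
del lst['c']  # {'b': 75, 'x': 21, 'a': 99}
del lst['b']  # {'x': 21, 'a': 99}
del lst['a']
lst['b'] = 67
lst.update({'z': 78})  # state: {'x': 21, 'b': 67, 'z': 78}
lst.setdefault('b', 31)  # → 67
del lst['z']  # {'x': 21, 'b': 67}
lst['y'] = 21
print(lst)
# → {'x': 21, 'b': 67, 'y': 21}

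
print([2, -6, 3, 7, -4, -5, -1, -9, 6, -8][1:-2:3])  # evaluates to [-6, -4, -9]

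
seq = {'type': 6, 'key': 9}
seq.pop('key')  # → 9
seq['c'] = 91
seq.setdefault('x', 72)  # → 72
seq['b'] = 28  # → {'type': 6, 'c': 91, 'x': 72, 'b': 28}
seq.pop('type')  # 6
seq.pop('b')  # 28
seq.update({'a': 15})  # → {'c': 91, 'x': 72, 'a': 15}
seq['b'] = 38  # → {'c': 91, 'x': 72, 'a': 15, 'b': 38}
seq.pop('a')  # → 15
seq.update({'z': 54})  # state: {'c': 91, 'x': 72, 'b': 38, 'z': 54}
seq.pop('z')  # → 54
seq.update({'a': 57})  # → {'c': 91, 'x': 72, 'b': 38, 'a': 57}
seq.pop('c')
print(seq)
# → {'x': 72, 'b': 38, 'a': 57}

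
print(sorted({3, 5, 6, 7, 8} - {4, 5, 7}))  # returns [3, 6, 8]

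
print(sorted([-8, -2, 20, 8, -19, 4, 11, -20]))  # [-20, -19, -8, -2, 4, 8, 11, 20]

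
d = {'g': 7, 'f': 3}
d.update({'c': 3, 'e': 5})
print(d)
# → {'g': 7, 'f': 3, 'c': 3, 'e': 5}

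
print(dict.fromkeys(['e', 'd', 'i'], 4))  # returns {'e': 4, 'd': 4, 'i': 4}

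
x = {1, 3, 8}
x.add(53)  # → {1, 3, 8, 53}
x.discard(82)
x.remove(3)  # {1, 8, 53}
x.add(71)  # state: {1, 8, 53, 71}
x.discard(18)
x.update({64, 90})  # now {1, 8, 53, 64, 71, 90}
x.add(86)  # {1, 8, 53, 64, 71, 86, 90}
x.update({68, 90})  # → {1, 8, 53, 64, 68, 71, 86, 90}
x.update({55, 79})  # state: {1, 8, 53, 55, 64, 68, 71, 79, 86, 90}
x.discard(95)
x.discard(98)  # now {1, 8, 53, 55, 64, 68, 71, 79, 86, 90}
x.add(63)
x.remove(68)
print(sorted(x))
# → [1, 8, 53, 55, 63, 64, 71, 79, 86, 90]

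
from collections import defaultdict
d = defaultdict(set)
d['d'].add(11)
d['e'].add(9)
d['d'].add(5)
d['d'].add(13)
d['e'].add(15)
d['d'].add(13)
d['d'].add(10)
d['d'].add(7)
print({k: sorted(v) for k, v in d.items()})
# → {'d': [5, 7, 10, 11, 13], 'e': [9, 15]}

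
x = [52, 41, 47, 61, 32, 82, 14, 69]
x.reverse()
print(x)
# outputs [69, 14, 82, 32, 61, 47, 41, 52]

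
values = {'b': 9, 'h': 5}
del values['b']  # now {'h': 5}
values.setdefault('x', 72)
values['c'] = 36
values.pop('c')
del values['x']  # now {'h': 5}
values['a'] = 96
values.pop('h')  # 5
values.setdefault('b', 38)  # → 38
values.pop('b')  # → 38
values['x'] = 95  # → {'a': 96, 'x': 95}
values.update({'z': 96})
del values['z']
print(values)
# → {'a': 96, 'x': 95}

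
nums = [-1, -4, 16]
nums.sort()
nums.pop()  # 16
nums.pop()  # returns -1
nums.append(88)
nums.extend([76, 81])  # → [-4, 88, 76, 81]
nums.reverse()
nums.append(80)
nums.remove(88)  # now [81, 76, -4, 80]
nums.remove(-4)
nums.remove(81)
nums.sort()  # [76, 80]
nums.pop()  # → 80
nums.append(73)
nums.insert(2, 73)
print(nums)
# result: [76, 73, 73]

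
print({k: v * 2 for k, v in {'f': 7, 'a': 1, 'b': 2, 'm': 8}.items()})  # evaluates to {'f': 14, 'a': 2, 'b': 4, 'm': 16}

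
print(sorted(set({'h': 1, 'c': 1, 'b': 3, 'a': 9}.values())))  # [1, 3, 9]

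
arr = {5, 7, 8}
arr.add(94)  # {5, 7, 8, 94}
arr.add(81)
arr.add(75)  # {5, 7, 8, 75, 81, 94}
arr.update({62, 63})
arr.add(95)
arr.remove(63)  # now {5, 7, 8, 62, 75, 81, 94, 95}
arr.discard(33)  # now {5, 7, 8, 62, 75, 81, 94, 95}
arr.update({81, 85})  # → {5, 7, 8, 62, 75, 81, 85, 94, 95}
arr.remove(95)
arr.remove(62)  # {5, 7, 8, 75, 81, 85, 94}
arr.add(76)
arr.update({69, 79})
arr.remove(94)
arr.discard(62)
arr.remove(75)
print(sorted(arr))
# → [5, 7, 8, 69, 76, 79, 81, 85]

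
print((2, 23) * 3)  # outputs (2, 23, 2, 23, 2, 23)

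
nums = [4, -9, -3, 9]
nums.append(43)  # [4, -9, -3, 9, 43]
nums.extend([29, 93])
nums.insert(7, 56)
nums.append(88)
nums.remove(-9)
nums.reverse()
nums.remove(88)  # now [56, 93, 29, 43, 9, -3, 4]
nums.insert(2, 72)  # [56, 93, 72, 29, 43, 9, -3, 4]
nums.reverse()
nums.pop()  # 56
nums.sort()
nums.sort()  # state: [-3, 4, 9, 29, 43, 72, 93]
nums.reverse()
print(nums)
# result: [93, 72, 43, 29, 9, 4, -3]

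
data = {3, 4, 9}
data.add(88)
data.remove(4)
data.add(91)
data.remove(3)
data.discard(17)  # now {9, 88, 91}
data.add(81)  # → {9, 81, 88, 91}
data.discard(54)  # {9, 81, 88, 91}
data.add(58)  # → {9, 58, 81, 88, 91}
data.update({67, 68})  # {9, 58, 67, 68, 81, 88, 91}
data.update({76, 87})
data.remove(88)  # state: {9, 58, 67, 68, 76, 81, 87, 91}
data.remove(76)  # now {9, 58, 67, 68, 81, 87, 91}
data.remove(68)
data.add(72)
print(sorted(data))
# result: [9, 58, 67, 72, 81, 87, 91]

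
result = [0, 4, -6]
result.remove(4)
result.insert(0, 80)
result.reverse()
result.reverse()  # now [80, 0, -6]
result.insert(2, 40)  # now [80, 0, 40, -6]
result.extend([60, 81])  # [80, 0, 40, -6, 60, 81]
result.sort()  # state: [-6, 0, 40, 60, 80, 81]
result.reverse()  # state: [81, 80, 60, 40, 0, -6]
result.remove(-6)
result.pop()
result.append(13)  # [81, 80, 60, 40, 13]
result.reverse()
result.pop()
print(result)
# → [13, 40, 60, 80]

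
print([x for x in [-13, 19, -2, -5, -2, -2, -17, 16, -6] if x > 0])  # [19, 16]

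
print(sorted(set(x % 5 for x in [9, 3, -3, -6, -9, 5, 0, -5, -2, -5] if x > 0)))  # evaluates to [0, 3, 4]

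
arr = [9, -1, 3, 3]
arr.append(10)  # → [9, -1, 3, 3, 10]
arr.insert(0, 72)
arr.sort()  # [-1, 3, 3, 9, 10, 72]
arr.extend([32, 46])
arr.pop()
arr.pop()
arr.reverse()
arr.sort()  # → [-1, 3, 3, 9, 10, 72]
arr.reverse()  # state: [72, 10, 9, 3, 3, -1]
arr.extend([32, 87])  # [72, 10, 9, 3, 3, -1, 32, 87]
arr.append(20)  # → [72, 10, 9, 3, 3, -1, 32, 87, 20]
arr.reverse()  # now [20, 87, 32, -1, 3, 3, 9, 10, 72]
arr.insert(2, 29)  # [20, 87, 29, 32, -1, 3, 3, 9, 10, 72]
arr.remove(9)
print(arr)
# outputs [20, 87, 29, 32, -1, 3, 3, 10, 72]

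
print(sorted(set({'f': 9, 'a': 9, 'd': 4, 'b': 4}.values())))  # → [4, 9]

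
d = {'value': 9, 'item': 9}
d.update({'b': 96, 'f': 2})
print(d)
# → {'value': 9, 'item': 9, 'b': 96, 'f': 2}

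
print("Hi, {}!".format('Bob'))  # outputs Hi, Bob!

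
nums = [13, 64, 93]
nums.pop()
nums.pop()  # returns 64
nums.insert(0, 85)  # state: [85, 13]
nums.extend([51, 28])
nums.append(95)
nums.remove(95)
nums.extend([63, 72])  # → [85, 13, 51, 28, 63, 72]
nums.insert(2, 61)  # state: [85, 13, 61, 51, 28, 63, 72]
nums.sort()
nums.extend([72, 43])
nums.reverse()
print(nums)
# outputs [43, 72, 85, 72, 63, 61, 51, 28, 13]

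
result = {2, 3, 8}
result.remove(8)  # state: {2, 3}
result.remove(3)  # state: {2}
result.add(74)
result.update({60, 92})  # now {2, 60, 74, 92}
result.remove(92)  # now {2, 60, 74}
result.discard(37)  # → {2, 60, 74}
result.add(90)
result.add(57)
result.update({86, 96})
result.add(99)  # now {2, 57, 60, 74, 86, 90, 96, 99}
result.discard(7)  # {2, 57, 60, 74, 86, 90, 96, 99}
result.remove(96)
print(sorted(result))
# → [2, 57, 60, 74, 86, 90, 99]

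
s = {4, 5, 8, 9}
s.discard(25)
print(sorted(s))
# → [4, 5, 8, 9]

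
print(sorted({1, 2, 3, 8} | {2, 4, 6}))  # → [1, 2, 3, 4, 6, 8]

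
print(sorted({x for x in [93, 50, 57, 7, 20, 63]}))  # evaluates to [7, 20, 50, 57, 63, 93]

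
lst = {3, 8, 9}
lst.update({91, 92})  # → {3, 8, 9, 91, 92}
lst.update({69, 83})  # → {3, 8, 9, 69, 83, 91, 92}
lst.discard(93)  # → {3, 8, 9, 69, 83, 91, 92}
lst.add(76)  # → {3, 8, 9, 69, 76, 83, 91, 92}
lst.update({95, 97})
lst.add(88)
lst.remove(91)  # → {3, 8, 9, 69, 76, 83, 88, 92, 95, 97}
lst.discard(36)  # {3, 8, 9, 69, 76, 83, 88, 92, 95, 97}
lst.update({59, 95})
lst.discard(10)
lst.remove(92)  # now {3, 8, 9, 59, 69, 76, 83, 88, 95, 97}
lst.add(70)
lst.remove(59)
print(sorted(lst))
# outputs [3, 8, 9, 69, 70, 76, 83, 88, 95, 97]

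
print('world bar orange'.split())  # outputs ['world', 'bar', 'orange']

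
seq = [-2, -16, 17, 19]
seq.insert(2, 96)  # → [-2, -16, 96, 17, 19]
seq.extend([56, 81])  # [-2, -16, 96, 17, 19, 56, 81]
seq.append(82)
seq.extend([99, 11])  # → [-2, -16, 96, 17, 19, 56, 81, 82, 99, 11]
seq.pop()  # 11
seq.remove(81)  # [-2, -16, 96, 17, 19, 56, 82, 99]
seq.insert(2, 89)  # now [-2, -16, 89, 96, 17, 19, 56, 82, 99]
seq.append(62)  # [-2, -16, 89, 96, 17, 19, 56, 82, 99, 62]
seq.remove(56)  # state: [-2, -16, 89, 96, 17, 19, 82, 99, 62]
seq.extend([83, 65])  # [-2, -16, 89, 96, 17, 19, 82, 99, 62, 83, 65]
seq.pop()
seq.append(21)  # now [-2, -16, 89, 96, 17, 19, 82, 99, 62, 83, 21]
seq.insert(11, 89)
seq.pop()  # 89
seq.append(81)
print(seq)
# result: [-2, -16, 89, 96, 17, 19, 82, 99, 62, 83, 21, 81]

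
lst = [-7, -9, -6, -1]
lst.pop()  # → -1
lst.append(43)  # [-7, -9, -6, 43]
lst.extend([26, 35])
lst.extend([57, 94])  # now [-7, -9, -6, 43, 26, 35, 57, 94]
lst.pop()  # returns 94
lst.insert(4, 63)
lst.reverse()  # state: [57, 35, 26, 63, 43, -6, -9, -7]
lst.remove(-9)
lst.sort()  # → [-7, -6, 26, 35, 43, 57, 63]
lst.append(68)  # [-7, -6, 26, 35, 43, 57, 63, 68]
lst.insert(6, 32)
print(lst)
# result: [-7, -6, 26, 35, 43, 57, 32, 63, 68]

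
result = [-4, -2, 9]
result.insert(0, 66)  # [66, -4, -2, 9]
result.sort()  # [-4, -2, 9, 66]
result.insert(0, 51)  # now [51, -4, -2, 9, 66]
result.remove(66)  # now [51, -4, -2, 9]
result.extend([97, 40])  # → [51, -4, -2, 9, 97, 40]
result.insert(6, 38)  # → [51, -4, -2, 9, 97, 40, 38]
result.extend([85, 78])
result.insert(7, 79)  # [51, -4, -2, 9, 97, 40, 38, 79, 85, 78]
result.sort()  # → [-4, -2, 9, 38, 40, 51, 78, 79, 85, 97]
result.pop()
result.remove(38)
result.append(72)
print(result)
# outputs [-4, -2, 9, 40, 51, 78, 79, 85, 72]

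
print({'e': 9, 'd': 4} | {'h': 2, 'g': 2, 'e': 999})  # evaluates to {'e': 999, 'd': 4, 'h': 2, 'g': 2}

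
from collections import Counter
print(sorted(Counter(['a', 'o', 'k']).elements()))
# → ['a', 'k', 'o']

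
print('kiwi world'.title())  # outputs Kiwi World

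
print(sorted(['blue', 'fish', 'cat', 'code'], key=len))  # ['cat', 'blue', 'fish', 'code']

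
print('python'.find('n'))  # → 5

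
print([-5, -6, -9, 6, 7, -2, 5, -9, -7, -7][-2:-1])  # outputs [-7]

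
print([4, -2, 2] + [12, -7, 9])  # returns [4, -2, 2, 12, -7, 9]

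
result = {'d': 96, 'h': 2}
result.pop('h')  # 2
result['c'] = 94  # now {'d': 96, 'c': 94}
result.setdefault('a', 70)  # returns 70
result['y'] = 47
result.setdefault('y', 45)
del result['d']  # {'c': 94, 'a': 70, 'y': 47}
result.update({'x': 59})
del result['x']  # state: {'c': 94, 'a': 70, 'y': 47}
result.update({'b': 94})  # {'c': 94, 'a': 70, 'y': 47, 'b': 94}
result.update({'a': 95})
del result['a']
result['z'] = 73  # {'c': 94, 'y': 47, 'b': 94, 'z': 73}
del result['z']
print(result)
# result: {'c': 94, 'y': 47, 'b': 94}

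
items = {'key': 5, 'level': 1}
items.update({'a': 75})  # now {'key': 5, 'level': 1, 'a': 75}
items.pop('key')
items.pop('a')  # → 75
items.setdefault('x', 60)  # 60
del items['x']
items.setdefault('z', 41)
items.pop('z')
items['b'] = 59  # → {'level': 1, 'b': 59}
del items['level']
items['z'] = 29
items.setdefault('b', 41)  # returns 59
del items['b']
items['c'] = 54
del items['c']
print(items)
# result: {'z': 29}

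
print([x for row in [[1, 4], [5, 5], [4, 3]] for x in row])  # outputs [1, 4, 5, 5, 4, 3]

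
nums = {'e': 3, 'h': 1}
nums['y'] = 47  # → {'e': 3, 'h': 1, 'y': 47}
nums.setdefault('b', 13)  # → 13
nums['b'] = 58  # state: {'e': 3, 'h': 1, 'y': 47, 'b': 58}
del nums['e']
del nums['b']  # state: {'h': 1, 'y': 47}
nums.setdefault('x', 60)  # 60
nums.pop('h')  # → 1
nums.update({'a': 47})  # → {'y': 47, 'x': 60, 'a': 47}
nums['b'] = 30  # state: {'y': 47, 'x': 60, 'a': 47, 'b': 30}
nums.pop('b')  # 30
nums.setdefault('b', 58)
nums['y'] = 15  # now {'y': 15, 'x': 60, 'a': 47, 'b': 58}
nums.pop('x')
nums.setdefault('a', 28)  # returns 47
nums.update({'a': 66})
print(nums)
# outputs {'y': 15, 'a': 66, 'b': 58}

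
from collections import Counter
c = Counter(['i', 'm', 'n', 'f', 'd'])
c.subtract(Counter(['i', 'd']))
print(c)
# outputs Counter({'m': 1, 'n': 1, 'f': 1, 'i': 0, 'd': 0})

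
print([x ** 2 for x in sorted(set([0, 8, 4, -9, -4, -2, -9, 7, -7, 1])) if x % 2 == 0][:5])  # [16, 4, 0, 16, 64]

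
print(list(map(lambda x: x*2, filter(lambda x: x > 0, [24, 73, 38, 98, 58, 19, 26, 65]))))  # [48, 146, 76, 196, 116, 38, 52, 130]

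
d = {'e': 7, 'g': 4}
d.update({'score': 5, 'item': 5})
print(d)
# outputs {'e': 7, 'g': 4, 'score': 5, 'item': 5}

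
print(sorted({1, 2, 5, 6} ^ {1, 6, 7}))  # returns [2, 5, 7]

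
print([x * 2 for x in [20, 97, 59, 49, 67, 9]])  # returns [40, 194, 118, 98, 134, 18]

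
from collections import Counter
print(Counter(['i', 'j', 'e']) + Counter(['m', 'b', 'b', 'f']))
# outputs Counter({'b': 2, 'i': 1, 'j': 1, 'e': 1, 'm': 1, 'f': 1})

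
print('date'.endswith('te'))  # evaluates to True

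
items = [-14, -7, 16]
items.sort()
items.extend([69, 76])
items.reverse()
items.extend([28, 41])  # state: [76, 69, 16, -7, -14, 28, 41]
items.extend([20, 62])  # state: [76, 69, 16, -7, -14, 28, 41, 20, 62]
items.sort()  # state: [-14, -7, 16, 20, 28, 41, 62, 69, 76]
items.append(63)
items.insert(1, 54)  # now [-14, 54, -7, 16, 20, 28, 41, 62, 69, 76, 63]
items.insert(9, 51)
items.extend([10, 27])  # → [-14, 54, -7, 16, 20, 28, 41, 62, 69, 51, 76, 63, 10, 27]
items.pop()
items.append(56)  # [-14, 54, -7, 16, 20, 28, 41, 62, 69, 51, 76, 63, 10, 56]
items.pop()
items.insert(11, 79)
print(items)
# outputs [-14, 54, -7, 16, 20, 28, 41, 62, 69, 51, 76, 79, 63, 10]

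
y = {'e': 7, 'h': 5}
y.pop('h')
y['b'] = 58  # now {'e': 7, 'b': 58}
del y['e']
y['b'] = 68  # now {'b': 68}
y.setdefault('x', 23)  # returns 23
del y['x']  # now {'b': 68}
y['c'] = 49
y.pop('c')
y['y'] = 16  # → {'b': 68, 'y': 16}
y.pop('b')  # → 68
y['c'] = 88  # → {'y': 16, 'c': 88}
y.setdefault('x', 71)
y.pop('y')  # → 16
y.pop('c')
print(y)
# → {'x': 71}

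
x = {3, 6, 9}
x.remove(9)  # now {3, 6}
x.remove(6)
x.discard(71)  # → {3}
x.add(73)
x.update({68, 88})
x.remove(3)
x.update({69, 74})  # {68, 69, 73, 74, 88}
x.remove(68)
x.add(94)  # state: {69, 73, 74, 88, 94}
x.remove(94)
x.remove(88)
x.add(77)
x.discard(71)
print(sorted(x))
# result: [69, 73, 74, 77]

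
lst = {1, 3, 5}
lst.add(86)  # {1, 3, 5, 86}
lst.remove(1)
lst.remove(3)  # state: {5, 86}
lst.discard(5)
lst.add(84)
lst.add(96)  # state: {84, 86, 96}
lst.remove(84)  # {86, 96}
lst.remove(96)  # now {86}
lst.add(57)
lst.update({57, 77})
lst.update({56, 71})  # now {56, 57, 71, 77, 86}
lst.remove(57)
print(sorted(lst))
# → [56, 71, 77, 86]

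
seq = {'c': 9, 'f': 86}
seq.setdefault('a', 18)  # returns 18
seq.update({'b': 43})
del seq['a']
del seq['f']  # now {'c': 9, 'b': 43}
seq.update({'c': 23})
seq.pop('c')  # 23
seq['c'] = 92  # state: {'b': 43, 'c': 92}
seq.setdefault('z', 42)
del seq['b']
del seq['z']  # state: {'c': 92}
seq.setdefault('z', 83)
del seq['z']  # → {'c': 92}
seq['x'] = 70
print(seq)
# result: {'c': 92, 'x': 70}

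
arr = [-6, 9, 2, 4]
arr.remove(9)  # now [-6, 2, 4]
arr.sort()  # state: [-6, 2, 4]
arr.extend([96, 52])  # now [-6, 2, 4, 96, 52]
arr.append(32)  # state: [-6, 2, 4, 96, 52, 32]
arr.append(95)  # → [-6, 2, 4, 96, 52, 32, 95]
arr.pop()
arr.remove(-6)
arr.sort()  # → [2, 4, 32, 52, 96]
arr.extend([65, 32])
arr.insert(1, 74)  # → [2, 74, 4, 32, 52, 96, 65, 32]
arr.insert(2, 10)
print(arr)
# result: [2, 74, 10, 4, 32, 52, 96, 65, 32]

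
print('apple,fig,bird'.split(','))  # ['apple', 'fig', 'bird']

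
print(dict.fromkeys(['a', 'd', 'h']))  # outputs {'a': None, 'd': None, 'h': None}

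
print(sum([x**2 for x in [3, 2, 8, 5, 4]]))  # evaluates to 118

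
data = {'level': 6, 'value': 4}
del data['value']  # {'level': 6}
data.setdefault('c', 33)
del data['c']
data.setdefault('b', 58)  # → 58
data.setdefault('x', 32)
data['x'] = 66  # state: {'level': 6, 'b': 58, 'x': 66}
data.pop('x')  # 66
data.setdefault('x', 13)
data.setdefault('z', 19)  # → 19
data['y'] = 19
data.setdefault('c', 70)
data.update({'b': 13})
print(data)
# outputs {'level': 6, 'b': 13, 'x': 13, 'z': 19, 'y': 19, 'c': 70}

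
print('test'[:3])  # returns tes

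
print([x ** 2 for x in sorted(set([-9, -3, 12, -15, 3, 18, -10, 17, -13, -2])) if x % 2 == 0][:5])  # [100, 4, 144, 324]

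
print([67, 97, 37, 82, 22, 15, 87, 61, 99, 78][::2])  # [67, 37, 22, 87, 99]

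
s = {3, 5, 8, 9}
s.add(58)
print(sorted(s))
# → [3, 5, 8, 9, 58]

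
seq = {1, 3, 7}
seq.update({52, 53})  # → {1, 3, 7, 52, 53}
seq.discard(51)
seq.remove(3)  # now {1, 7, 52, 53}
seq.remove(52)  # {1, 7, 53}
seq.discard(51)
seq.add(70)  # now {1, 7, 53, 70}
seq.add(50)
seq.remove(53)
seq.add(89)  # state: {1, 7, 50, 70, 89}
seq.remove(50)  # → {1, 7, 70, 89}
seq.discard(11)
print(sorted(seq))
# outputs [1, 7, 70, 89]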